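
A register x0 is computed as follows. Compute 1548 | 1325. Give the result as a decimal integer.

1548 = 11000001100
1325 = 10100101101
 OR → 11100101101 = 1837

1837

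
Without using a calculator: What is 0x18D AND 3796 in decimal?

0x18D = 000110001101
3796 = 111011010100
AND → 000010000100 = 132

132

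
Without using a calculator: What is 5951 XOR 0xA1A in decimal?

5951 = 1011100111111
0xA1A = 0101000011010
XOR → 1110100100101 = 7461

7461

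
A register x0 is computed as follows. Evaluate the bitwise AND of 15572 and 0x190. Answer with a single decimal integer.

144

15572 = 11110011010100
0x190 = 00000110010000
AND → 00000010010000 = 144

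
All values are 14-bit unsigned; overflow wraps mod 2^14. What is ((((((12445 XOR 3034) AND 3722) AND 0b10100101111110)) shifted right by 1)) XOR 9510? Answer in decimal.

12445 = 11000010011101
3034 = 00101111011010
→ XOR → 11101101000111 = 15175
3722 = 00111010001010
→ AND → 00101000000010 = 2562
0b10100101111110 = 10100101111110
→ AND → 00100000000010 = 2050
→ shifted right by 1 → 00010000000001 = 1025
9510 = 10010100100110
→ XOR → 10000100100111 = 8487

8487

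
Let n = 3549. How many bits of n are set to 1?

9

3549 = 110111011101
Count the 1s: 1 + 1 + 1 + 1 + 1 + 1 + 1 + 1 + 1 = 9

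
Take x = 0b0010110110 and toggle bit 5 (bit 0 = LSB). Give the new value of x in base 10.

x = 0010110110
bit 5 is currently 1; toggle it via x ^ (1 << 5) = x ^ 32
→ 0010010110 = 150

150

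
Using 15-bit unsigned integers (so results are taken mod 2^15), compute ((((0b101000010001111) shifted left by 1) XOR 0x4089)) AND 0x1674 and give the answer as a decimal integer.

20

0b101000010001111 = 101000010001111
→ shifted left by 1 (mod 2^15) → 010000100011110 = 8478
0x4089 = 100000010001001
→ XOR → 110000110010111 = 24983
0x1674 = 001011001110100
→ AND → 000000000010100 = 20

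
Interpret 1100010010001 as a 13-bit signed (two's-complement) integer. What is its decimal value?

pattern = 1100010010001 (MSB is 1 ⇒ negative)
Invert: 0011101101110, add 1 → 0011101101111 = 1903, so the value is -1903.
(Equivalently: 6289 - 2^13 = 6289 - 8192 = -1903.)

-1903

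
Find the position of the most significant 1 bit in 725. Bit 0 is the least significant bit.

725 = 1011010101
The topmost 1 is at position 9 (since 2^9 = 512 ≤ 725 < 1024).

9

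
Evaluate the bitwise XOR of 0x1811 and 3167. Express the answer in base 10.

0x1811 = 1100000010001
3167 = 0110001011111
XOR → 1010001001110 = 5198

5198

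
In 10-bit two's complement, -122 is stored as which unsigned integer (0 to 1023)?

902

122 in 10 bits: 0001111010
Invert: 1110000101
Add 1:  1110000110 = 902
(Check: 2^10 - 122 = 1024 - 122 = 902.)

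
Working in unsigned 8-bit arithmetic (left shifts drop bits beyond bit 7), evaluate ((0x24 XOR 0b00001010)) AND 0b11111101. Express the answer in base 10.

44

0x24 = 00100100
0b00001010 = 00001010
→ XOR → 00101110 = 46
0b11111101 = 11111101
→ AND → 00101100 = 44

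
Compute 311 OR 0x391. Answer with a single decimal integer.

311 = 0100110111
0x391 = 1110010001
 OR → 1110110111 = 951

951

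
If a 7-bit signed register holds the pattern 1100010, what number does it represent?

pattern = 1100010 (MSB is 1 ⇒ negative)
Invert: 0011101, add 1 → 0011110 = 30, so the value is -30.
(Equivalently: 98 - 2^7 = 98 - 128 = -30.)

-30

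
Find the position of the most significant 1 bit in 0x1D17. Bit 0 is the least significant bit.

12

0x1D17 = 1110100010111
The topmost 1 is at position 12 (since 2^12 = 4096 ≤ 7447 < 8192).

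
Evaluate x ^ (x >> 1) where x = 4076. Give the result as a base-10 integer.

x = 111111101100 = 4076
x>>1 = 011111110110
XOR  = 100000011010 = 2074
(x ^ (x >> 1) gives the standard binary-reflected Gray code of x.)

2074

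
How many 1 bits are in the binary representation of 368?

4

368 = 101110000
Count the 1s: 1 + 1 + 1 + 1 = 4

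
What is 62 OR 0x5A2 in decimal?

62 = 00000111110
0x5A2 = 10110100010
 OR → 10110111110 = 1470

1470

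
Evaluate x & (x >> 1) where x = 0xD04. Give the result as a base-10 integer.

1024

x = 110100000100 = 3332
x>>1 = 011010000010
AND  = 010000000000 = 1024
(x & (x >> 1) has a 1 wherever x has two consecutive 1 bits.)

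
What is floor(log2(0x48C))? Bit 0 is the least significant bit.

0x48C = 10010001100
The topmost 1 is at position 10 (since 2^10 = 1024 ≤ 1164 < 2048).

10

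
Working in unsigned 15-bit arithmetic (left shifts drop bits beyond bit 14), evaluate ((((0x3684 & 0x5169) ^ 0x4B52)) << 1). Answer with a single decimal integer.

13988

0x3684 = 011011010000100
0x5169 = 101000101101001
→ & → 001000000000000 = 4096
0x4B52 = 100101101010010
→ ^ → 101101101010010 = 23378
→ << 1 (mod 2^15) → 011011010100100 = 13988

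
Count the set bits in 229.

229 = 11100101
Count the 1s: 1 + 1 + 1 + 1 + 1 = 5

5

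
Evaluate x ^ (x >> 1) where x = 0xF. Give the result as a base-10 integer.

8

x = 1111 = 15
x>>1 = 0111
XOR  = 1000 = 8
(x ^ (x >> 1) gives the standard binary-reflected Gray code of x.)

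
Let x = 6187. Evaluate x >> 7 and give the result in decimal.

6187 = 1100000101011
shift right by 7 → 0000000110000 = 48
(equivalently, floor(6187 / 128))

48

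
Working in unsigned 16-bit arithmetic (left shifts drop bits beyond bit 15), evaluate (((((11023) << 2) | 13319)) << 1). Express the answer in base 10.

30846

11023 = 0010101100001111
→ << 2 (mod 2^16) → 1010110000111100 = 44092
13319 = 0011010000000111
→ | → 1011110000111111 = 48191
→ << 1 (mod 2^16) → 0111100001111110 = 30846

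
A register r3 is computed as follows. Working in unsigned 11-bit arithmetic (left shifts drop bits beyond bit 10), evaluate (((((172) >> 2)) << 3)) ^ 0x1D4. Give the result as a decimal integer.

172 = 00010101100
→ >> 2 → 00000101011 = 43
→ << 3 (mod 2^11) → 00101011000 = 344
0x1D4 = 00111010100
→ ^ → 00010001100 = 140

140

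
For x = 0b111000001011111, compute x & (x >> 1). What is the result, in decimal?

x = 111000001011111 = 28767
x>>1 = 011100000101111
AND  = 011000000001111 = 12303
(x & (x >> 1) has a 1 wherever x has two consecutive 1 bits.)

12303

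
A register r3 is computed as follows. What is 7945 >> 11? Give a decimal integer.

3

7945 = 1111100001001
shift right by 11 → 0000000000011 = 3
(equivalently, floor(7945 / 2048))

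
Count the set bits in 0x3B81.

7

0x3B81 = 11101110000001
Count the 1s: 1 + 1 + 1 + 1 + 1 + 1 + 1 = 7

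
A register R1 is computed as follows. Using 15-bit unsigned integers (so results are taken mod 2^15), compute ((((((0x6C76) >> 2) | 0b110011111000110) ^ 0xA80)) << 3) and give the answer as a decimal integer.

0x6C76 = 110110001110110
→ >> 2 → 001101100011101 = 6941
0b110011111000110 = 110011111000110
→ | → 111111111011111 = 32735
0xA80 = 000101010000000
→ ^ → 111010101011111 = 30047
→ << 3 (mod 2^15) → 010101011111000 = 11000

11000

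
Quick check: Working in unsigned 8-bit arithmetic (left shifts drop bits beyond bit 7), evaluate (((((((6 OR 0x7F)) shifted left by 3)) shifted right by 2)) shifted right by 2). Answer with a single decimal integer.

6 = 00000110
0x7F = 01111111
→ OR → 01111111 = 127
→ shifted left by 3 (mod 2^8) → 11111000 = 248
→ shifted right by 2 → 00111110 = 62
→ shifted right by 2 → 00001111 = 15

15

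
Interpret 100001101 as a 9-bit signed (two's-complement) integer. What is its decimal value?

-243

pattern = 100001101 (MSB is 1 ⇒ negative)
Invert: 011110010, add 1 → 011110011 = 243, so the value is -243.
(Equivalently: 269 - 2^9 = 269 - 512 = -243.)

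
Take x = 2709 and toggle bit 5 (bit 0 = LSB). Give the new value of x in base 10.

x = 101010010101
bit 5 is currently 0; toggle it via x ^ (1 << 5) = x ^ 32
→ 101010110101 = 2741

2741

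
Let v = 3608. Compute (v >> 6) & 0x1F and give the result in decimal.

v = 0111000011000
Shift right by 6: 0111000
Mask low 5 bits: 11000 = 24

24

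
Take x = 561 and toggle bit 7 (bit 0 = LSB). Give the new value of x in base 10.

689

x = 1000110001
bit 7 is currently 0; toggle it via x ^ (1 << 7) = x ^ 128
→ 1010110001 = 689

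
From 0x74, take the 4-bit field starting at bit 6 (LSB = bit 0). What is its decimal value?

v = 00001110100
Shift right by 6: 00001
Mask low 4 bits: 0001 = 1

1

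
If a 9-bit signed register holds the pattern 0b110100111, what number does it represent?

pattern = 110100111 (MSB is 1 ⇒ negative)
Invert: 001011000, add 1 → 001011001 = 89, so the value is -89.
(Equivalently: 423 - 2^9 = 423 - 512 = -89.)

-89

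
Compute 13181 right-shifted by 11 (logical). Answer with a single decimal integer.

6

13181 = 11001101111101
shift right by 11 → 00000000000110 = 6
(equivalently, floor(13181 / 2048))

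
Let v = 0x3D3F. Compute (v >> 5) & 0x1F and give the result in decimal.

9

v = 11110100111111
Shift right by 5: 111101001
Mask low 5 bits: 01001 = 9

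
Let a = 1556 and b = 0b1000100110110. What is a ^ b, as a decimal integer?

1556 = 0011000010100
b = 1000100110110
XOR → 1011100100010 = 5922

5922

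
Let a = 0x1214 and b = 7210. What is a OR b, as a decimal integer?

7742

0x1214 = 1001000010100
7210 = 1110000101010
 OR → 1111000111110 = 7742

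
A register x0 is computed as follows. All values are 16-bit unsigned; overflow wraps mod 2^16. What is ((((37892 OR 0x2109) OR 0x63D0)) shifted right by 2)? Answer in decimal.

37892 = 1001010000000100
0x2109 = 0010000100001001
→ OR → 1011010100001101 = 46349
0x63D0 = 0110001111010000
→ OR → 1111011111011101 = 63453
→ shifted right by 2 → 0011110111110111 = 15863

15863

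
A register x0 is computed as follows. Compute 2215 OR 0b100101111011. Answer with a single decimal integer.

2215 = 100010100111
b = 100101111011
 OR → 100111111111 = 2559

2559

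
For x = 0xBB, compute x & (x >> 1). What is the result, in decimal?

25

x = 10111011 = 187
x>>1 = 01011101
AND  = 00011001 = 25
(x & (x >> 1) has a 1 wherever x has two consecutive 1 bits.)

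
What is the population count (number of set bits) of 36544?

36544 = 1000111011000000
Count the 1s: 1 + 1 + 1 + 1 + 1 + 1 = 6

6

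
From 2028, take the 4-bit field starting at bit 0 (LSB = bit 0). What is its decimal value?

12

v = 11111101100
Shift right by 0: 11111101100
Mask low 4 bits: 1100 = 12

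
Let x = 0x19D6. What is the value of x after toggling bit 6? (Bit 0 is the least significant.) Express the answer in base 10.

x = 01100111010110
bit 6 is currently 1; toggle it via x ^ (1 << 6) = x ^ 64
→ 01100110010110 = 6550

6550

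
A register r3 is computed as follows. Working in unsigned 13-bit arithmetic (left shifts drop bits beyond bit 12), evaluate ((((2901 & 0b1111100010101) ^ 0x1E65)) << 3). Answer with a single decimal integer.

2944

2901 = 0101101010101
0b1111100010101 = 1111100010101
→ & → 0101100010101 = 2837
0x1E65 = 1111001100101
→ ^ → 1010101110000 = 5488
→ << 3 (mod 2^13) → 0101110000000 = 2944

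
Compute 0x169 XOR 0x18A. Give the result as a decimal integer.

0x169 = 101101001
0x18A = 110001010
XOR → 011100011 = 227

227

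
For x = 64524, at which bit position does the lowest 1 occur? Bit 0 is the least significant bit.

64524 = 1111110000001100
Trailing zeros: 2, so the lowest set bit is bit 2 (value 4).

2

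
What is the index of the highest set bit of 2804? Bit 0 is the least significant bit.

2804 = 101011110100
The topmost 1 is at position 11 (since 2^11 = 2048 ≤ 2804 < 4096).

11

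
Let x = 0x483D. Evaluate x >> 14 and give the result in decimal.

1

0x483D = 100100000111101
shift right by 14 → 000000000000001 = 1
(equivalently, floor(18493 / 16384))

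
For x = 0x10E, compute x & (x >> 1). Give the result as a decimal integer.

6

x = 100001110 = 270
x>>1 = 010000111
AND  = 000000110 = 6
(x & (x >> 1) has a 1 wherever x has two consecutive 1 bits.)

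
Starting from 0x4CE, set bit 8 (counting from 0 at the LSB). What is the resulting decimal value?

x = 0000010011001110
bit 8 is currently 0; set it via x | (1 << 8) = x | 256
→ 0000010111001110 = 1486

1486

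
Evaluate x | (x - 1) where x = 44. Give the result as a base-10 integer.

x = 101100 = 44
x - 1 = 101011
OR    = 101111 = 47
(x | (x - 1) sets all bits below the lowest set bit.)

47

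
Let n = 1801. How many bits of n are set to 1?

5

1801 = 11100001001
Count the 1s: 1 + 1 + 1 + 1 + 1 = 5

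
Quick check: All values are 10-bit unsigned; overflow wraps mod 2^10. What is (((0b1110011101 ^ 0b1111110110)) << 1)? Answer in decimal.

214

0b1110011101 = 1110011101
0b1111110110 = 1111110110
→ ^ → 0001101011 = 107
→ << 1 (mod 2^10) → 0011010110 = 214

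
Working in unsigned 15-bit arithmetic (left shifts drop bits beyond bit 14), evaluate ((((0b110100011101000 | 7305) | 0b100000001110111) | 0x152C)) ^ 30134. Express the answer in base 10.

0b110100011101000 = 110100011101000
7305 = 001110010001001
→ | → 111110011101001 = 31977
0b100000001110111 = 100000001110111
→ | → 111110011111111 = 31999
0x152C = 001010100101100
→ | → 111110111111111 = 32255
30134 = 111010110110110
→ ^ → 000100001001001 = 2121

2121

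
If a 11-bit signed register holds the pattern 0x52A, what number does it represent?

-726

pattern = 10100101010 (MSB is 1 ⇒ negative)
Invert: 01011010101, add 1 → 01011010110 = 726, so the value is -726.
(Equivalently: 1322 - 2^11 = 1322 - 2048 = -726.)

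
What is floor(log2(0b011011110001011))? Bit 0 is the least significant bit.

13

0b011011110001011 = 11011110001011
The topmost 1 is at position 13 (since 2^13 = 8192 ≤ 14219 < 16384).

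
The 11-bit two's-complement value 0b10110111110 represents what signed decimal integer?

pattern = 10110111110 (MSB is 1 ⇒ negative)
Invert: 01001000001, add 1 → 01001000010 = 578, so the value is -578.
(Equivalently: 1470 - 2^11 = 1470 - 2048 = -578.)

-578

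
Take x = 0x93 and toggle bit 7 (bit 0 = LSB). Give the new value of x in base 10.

x = 10010011
bit 7 is currently 1; toggle it via x ^ (1 << 7) = x ^ 128
→ 00010011 = 19

19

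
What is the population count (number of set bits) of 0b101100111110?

n = 101100111110
Count the 1s: 1 + 1 + 1 + 1 + 1 + 1 + 1 + 1 = 8

8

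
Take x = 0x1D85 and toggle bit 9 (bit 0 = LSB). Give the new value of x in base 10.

x = 1110110000101
bit 9 is currently 0; toggle it via x ^ (1 << 9) = x ^ 512
→ 1111110000101 = 8069

8069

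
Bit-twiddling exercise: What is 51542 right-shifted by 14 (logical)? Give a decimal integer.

51542 = 1100100101010110
shift right by 14 → 0000000000000011 = 3
(equivalently, floor(51542 / 16384))

3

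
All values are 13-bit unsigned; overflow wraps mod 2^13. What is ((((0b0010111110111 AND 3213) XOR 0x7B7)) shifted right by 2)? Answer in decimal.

204

0b0010111110111 = 0010111110111
3213 = 0110010001101
→ AND → 0010010000101 = 1157
0x7B7 = 0011110110111
→ XOR → 0001100110010 = 818
→ shifted right by 2 → 0000011001100 = 204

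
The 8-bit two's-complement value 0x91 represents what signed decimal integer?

-111

pattern = 10010001 (MSB is 1 ⇒ negative)
Invert: 01101110, add 1 → 01101111 = 111, so the value is -111.
(Equivalently: 145 - 2^8 = 145 - 256 = -111.)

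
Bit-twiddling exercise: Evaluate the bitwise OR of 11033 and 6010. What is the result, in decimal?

11033 = 10101100011001
6010 = 01011101111010
 OR → 11111101111011 = 16251

16251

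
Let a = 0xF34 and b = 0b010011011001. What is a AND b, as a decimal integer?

0xF34 = 111100110100
b = 010011011001
AND → 010000010000 = 1040

1040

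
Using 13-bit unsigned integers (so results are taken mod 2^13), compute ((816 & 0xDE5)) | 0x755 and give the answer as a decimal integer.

816 = 0001100110000
0xDE5 = 0110111100101
→ & → 0000100100000 = 288
0x755 = 0011101010101
→ | → 0011101110101 = 1909

1909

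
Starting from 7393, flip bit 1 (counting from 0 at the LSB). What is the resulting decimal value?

7395

x = 1110011100001
bit 1 is currently 0; toggle it via x ^ (1 << 1) = x ^ 2
→ 1110011100011 = 7395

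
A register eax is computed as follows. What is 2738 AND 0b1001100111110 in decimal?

2738 = 0101010110010
b = 1001100111110
AND → 0001000110010 = 562

562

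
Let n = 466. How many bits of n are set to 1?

466 = 111010010
Count the 1s: 1 + 1 + 1 + 1 + 1 = 5

5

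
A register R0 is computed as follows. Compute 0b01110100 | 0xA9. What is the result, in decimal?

a = 01110100
0xA9 = 10101001
 OR → 11111101 = 253

253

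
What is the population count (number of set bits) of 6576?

6576 = 1100110110000
Count the 1s: 1 + 1 + 1 + 1 + 1 + 1 = 6

6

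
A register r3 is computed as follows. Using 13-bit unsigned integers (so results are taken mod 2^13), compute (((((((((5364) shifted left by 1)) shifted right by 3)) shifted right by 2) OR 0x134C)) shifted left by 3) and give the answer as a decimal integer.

6776

5364 = 1010011110100
→ shifted left by 1 (mod 2^13) → 0100111101000 = 2536
→ shifted right by 3 → 0000100111101 = 317
→ shifted right by 2 → 0000001001111 = 79
0x134C = 1001101001100
→ OR → 1001101001111 = 4943
→ shifted left by 3 (mod 2^13) → 1101001111000 = 6776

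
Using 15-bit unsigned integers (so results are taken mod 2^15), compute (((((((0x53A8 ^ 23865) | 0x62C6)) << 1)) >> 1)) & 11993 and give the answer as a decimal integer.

11985

0x53A8 = 101001110101000
23865 = 101110100111001
→ ^ → 000111010010001 = 3729
0x62C6 = 110001011000110
→ | → 110111011010111 = 28375
→ << 1 (mod 2^15) → 101110110101110 = 23982
→ >> 1 → 010111011010111 = 11991
11993 = 010111011011001
→ & → 010111011010001 = 11985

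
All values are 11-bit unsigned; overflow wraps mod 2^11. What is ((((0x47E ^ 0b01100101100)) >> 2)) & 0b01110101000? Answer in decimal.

384

0x47E = 10001111110
0b01100101100 = 01100101100
→ ^ → 11101010010 = 1874
→ >> 2 → 00111010100 = 468
0b01110101000 = 01110101000
→ & → 00110000000 = 384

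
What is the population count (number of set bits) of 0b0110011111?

n = 110011111
Count the 1s: 1 + 1 + 1 + 1 + 1 + 1 + 1 = 7

7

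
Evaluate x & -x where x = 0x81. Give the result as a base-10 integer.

1

x = 10000001 = 129
-x (two's complement) = …01111111
AND   = 00000001 = 1
(x & -x isolates the lowest set bit of x.)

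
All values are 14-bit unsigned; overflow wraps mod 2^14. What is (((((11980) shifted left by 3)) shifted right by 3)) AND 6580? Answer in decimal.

11980 = 10111011001100
→ shifted left by 3 (mod 2^14) → 11011001100000 = 13920
→ shifted right by 3 → 00011011001100 = 1740
6580 = 01100110110100
→ AND → 00000010000100 = 132

132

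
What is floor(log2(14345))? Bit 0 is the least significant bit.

14345 = 11100000001001
The topmost 1 is at position 13 (since 2^13 = 8192 ≤ 14345 < 16384).

13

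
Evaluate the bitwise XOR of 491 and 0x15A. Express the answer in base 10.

491 = 111101011
0x15A = 101011010
XOR → 010110001 = 177

177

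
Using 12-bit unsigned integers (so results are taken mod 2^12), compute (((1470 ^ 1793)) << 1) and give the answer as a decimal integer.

1470 = 010110111110
1793 = 011100000001
→ ^ → 001010111111 = 703
→ << 1 (mod 2^12) → 010101111110 = 1406

1406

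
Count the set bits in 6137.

6137 = 1011111111001
Count the 1s: 1 + 1 + 1 + 1 + 1 + 1 + 1 + 1 + 1 + 1 = 10

10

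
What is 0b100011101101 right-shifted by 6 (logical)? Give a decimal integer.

35

x = 100011101101
shift right by 6 → 000000100011 = 35
(equivalently, floor(2285 / 64))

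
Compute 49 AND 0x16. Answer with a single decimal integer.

16

49 = 110001
0x16 = 010110
AND → 010000 = 16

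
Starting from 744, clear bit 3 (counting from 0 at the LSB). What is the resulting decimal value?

x = 1011101000
bit 3 is currently 1; clear it via x & ~(1 << 3) = x & ~8
→ 1011100000 = 736

736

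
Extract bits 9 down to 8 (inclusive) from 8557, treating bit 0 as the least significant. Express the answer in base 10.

1

v = 010000101101101
Shift right by 8: 0100001
Mask low 2 bits: 01 = 1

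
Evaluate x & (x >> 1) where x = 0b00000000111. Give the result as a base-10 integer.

3

x = 111 = 7
x>>1 = 011
AND  = 011 = 3
(x & (x >> 1) has a 1 wherever x has two consecutive 1 bits.)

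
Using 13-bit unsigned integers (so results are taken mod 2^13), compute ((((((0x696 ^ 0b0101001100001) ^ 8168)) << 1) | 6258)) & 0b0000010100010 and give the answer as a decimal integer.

34

0x696 = 0011010010110
0b0101001100001 = 0101001100001
→ ^ → 0110011110111 = 3319
8168 = 1111111101000
→ ^ → 1001100011111 = 4895
→ << 1 (mod 2^13) → 0011000111110 = 1598
6258 = 1100001110010
→ | → 1111001111110 = 7806
0b0000010100010 = 0000010100010
→ & → 0000000100010 = 34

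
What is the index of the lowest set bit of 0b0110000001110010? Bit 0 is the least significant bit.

1

0b0110000001110010 = 110000001110010
Trailing zeros: 1, so the lowest set bit is bit 1 (value 2).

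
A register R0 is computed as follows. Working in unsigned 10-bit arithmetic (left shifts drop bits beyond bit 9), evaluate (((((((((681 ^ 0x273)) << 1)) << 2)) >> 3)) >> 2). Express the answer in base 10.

681 = 1010101001
0x273 = 1001110011
→ ^ → 0011011010 = 218
→ << 1 (mod 2^10) → 0110110100 = 436
→ << 2 (mod 2^10) → 1011010000 = 720
→ >> 3 → 0001011010 = 90
→ >> 2 → 0000010110 = 22

22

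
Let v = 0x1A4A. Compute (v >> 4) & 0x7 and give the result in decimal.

4

v = 1101001001010
Shift right by 4: 110100100
Mask low 3 bits: 100 = 4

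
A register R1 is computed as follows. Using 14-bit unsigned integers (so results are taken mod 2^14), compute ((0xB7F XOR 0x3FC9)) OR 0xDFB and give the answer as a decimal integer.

0xB7F = 00101101111111
0x3FC9 = 11111111001001
→ XOR → 11010010110110 = 13494
0xDFB = 00110111111011
→ OR → 11110111111111 = 15871

15871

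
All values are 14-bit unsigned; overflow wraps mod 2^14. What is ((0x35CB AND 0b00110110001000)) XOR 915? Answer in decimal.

0x35CB = 11010111001011
0b00110110001000 = 00110110001000
→ AND → 00010110001000 = 1416
915 = 00001110010011
→ XOR → 00011000011011 = 1563

1563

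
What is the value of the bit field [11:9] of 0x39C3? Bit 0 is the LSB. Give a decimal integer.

4

v = 11100111000011
Shift right by 9: 11100
Mask low 3 bits: 100 = 4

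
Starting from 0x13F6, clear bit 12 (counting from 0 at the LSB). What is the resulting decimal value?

x = 1001111110110
bit 12 is currently 1; clear it via x & ~(1 << 12) = x & ~4096
→ 0001111110110 = 1014

1014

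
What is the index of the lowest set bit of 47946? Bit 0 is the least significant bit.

1

47946 = 1011101101001010
Trailing zeros: 1, so the lowest set bit is bit 1 (value 2).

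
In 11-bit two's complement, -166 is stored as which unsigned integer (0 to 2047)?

1882

166 in 11 bits: 00010100110
Invert: 11101011001
Add 1:  11101011010 = 1882
(Check: 2^11 - 166 = 2048 - 166 = 1882.)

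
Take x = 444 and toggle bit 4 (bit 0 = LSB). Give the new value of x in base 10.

428

x = 110111100
bit 4 is currently 1; toggle it via x ^ (1 << 4) = x ^ 16
→ 110101100 = 428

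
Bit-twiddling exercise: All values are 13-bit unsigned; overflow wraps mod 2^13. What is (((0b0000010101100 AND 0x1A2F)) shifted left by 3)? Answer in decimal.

352

0b0000010101100 = 0000010101100
0x1A2F = 1101000101111
→ AND → 0000000101100 = 44
→ shifted left by 3 (mod 2^13) → 0000101100000 = 352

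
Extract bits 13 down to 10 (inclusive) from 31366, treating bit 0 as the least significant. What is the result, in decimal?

14

v = 111101010000110
Shift right by 10: 11110
Mask low 4 bits: 1110 = 14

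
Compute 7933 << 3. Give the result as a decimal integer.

7933 = 0001111011111101
shift left by 3 → 1111011111101000 = 63464
(equivalently, 7933 × 2^3 = 7933 × 8)

63464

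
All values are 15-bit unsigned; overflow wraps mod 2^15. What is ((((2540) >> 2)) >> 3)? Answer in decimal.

79

2540 = 000100111101100
→ >> 2 → 000001001111011 = 635
→ >> 3 → 000000001001111 = 79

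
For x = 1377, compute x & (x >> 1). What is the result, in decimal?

x = 10101100001 = 1377
x>>1 = 01010110000
AND  = 00000100000 = 32
(x & (x >> 1) has a 1 wherever x has two consecutive 1 bits.)

32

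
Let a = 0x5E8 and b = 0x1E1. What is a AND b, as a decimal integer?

480

0x5E8 = 10111101000
0x1E1 = 00111100001
AND → 00111100000 = 480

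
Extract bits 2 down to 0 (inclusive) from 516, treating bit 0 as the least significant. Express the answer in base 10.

4

v = 01000000100
Shift right by 0: 01000000100
Mask low 3 bits: 100 = 4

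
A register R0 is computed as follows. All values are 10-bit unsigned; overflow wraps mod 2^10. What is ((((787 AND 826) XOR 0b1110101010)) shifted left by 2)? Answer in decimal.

736

787 = 1100010011
826 = 1100111010
→ AND → 1100010010 = 786
0b1110101010 = 1110101010
→ XOR → 0010111000 = 184
→ shifted left by 2 (mod 2^10) → 1011100000 = 736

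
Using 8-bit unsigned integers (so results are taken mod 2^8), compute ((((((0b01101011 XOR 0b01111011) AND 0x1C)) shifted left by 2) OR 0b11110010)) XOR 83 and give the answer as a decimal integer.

0b01101011 = 01101011
0b01111011 = 01111011
→ XOR → 00010000 = 16
0x1C = 00011100
→ AND → 00010000 = 16
→ shifted left by 2 (mod 2^8) → 01000000 = 64
0b11110010 = 11110010
→ OR → 11110010 = 242
83 = 01010011
→ XOR → 10100001 = 161

161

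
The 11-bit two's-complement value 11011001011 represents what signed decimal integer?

pattern = 11011001011 (MSB is 1 ⇒ negative)
Invert: 00100110100, add 1 → 00100110101 = 309, so the value is -309.
(Equivalently: 1739 - 2^11 = 1739 - 2048 = -309.)

-309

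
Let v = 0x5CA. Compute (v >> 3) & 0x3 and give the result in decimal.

v = 10111001010
Shift right by 3: 10111001
Mask low 2 bits: 01 = 1

1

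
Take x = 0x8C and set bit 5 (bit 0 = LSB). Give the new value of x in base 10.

x = 010001100
bit 5 is currently 0; set it via x | (1 << 5) = x | 32
→ 010101100 = 172

172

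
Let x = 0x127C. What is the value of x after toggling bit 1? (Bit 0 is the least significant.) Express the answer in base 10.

x = 1001001111100
bit 1 is currently 0; toggle it via x ^ (1 << 1) = x ^ 2
→ 1001001111110 = 4734

4734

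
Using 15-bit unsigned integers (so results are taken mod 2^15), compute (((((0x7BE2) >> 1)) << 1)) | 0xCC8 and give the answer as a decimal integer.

0x7BE2 = 111101111100010
→ >> 1 → 011110111110001 = 15857
→ << 1 (mod 2^15) → 111101111100010 = 31714
0xCC8 = 000110011001000
→ | → 111111111101010 = 32746

32746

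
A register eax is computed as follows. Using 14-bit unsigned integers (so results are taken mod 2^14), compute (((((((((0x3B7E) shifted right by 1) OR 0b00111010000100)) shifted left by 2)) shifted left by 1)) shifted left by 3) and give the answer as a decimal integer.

0x3B7E = 11101101111110
→ shifted right by 1 → 01110110111111 = 7615
0b00111010000100 = 00111010000100
→ OR → 01111110111111 = 8127
→ shifted left by 2 (mod 2^14) → 11111011111100 = 16124
→ shifted left by 1 (mod 2^14) → 11110111111000 = 15864
→ shifted left by 3 (mod 2^14) → 10111111000000 = 12224

12224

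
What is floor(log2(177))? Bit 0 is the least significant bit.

177 = 10110001
The topmost 1 is at position 7 (since 2^7 = 128 ≤ 177 < 256).

7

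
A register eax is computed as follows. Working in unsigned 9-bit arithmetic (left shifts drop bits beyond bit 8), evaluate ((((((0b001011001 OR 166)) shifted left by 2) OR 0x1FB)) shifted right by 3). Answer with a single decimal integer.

63

0b001011001 = 001011001
166 = 010100110
→ OR → 011111111 = 255
→ shifted left by 2 (mod 2^9) → 111111100 = 508
0x1FB = 111111011
→ OR → 111111111 = 511
→ shifted right by 3 → 000111111 = 63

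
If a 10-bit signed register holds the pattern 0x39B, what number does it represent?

-101

pattern = 1110011011 (MSB is 1 ⇒ negative)
Invert: 0001100100, add 1 → 0001100101 = 101, so the value is -101.
(Equivalently: 923 - 2^10 = 923 - 1024 = -101.)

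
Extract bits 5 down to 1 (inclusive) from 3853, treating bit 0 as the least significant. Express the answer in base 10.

6

v = 111100001101
Shift right by 1: 11110000110
Mask low 5 bits: 00110 = 6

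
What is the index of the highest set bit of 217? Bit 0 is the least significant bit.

7

217 = 11011001
The topmost 1 is at position 7 (since 2^7 = 128 ≤ 217 < 256).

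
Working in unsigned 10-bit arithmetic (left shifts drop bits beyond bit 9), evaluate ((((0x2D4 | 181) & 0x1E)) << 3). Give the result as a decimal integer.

0x2D4 = 1011010100
181 = 0010110101
→ | → 1011110101 = 757
0x1E = 0000011110
→ & → 0000010100 = 20
→ << 3 (mod 2^10) → 0010100000 = 160

160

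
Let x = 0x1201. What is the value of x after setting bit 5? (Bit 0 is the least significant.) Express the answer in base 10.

4641

x = 1001000000001
bit 5 is currently 0; set it via x | (1 << 5) = x | 32
→ 1001000100001 = 4641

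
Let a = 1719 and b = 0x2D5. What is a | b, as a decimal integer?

1719 = 11010110111
0x2D5 = 01011010101
 OR → 11011110111 = 1783

1783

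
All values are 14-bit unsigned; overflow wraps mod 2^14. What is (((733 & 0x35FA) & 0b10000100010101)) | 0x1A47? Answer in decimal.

733 = 00001011011101
0x35FA = 11010111111010
→ & → 00000011011000 = 216
0b10000100010101 = 10000100010101
→ & → 00000000010000 = 16
0x1A47 = 01101001000111
→ | → 01101001010111 = 6743

6743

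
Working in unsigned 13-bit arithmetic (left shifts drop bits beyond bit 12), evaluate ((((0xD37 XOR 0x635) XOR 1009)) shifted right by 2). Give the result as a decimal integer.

572

0xD37 = 0110100110111
0x635 = 0011000110101
→ XOR → 0101100000010 = 2818
1009 = 0001111110001
→ XOR → 0100011110011 = 2291
→ shifted right by 2 → 0001000111100 = 572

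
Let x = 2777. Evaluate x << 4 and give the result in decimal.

44432

2777 = 0000101011011001
shift left by 4 → 1010110110010000 = 44432
(equivalently, 2777 × 2^4 = 2777 × 16)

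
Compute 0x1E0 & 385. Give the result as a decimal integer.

0x1E0 = 111100000
385 = 110000001
AND → 110000000 = 384

384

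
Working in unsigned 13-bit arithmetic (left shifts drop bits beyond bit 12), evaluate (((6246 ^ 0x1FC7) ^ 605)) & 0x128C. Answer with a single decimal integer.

140

6246 = 1100001100110
0x1FC7 = 1111111000111
→ ^ → 0011110100001 = 1953
605 = 0001001011101
→ ^ → 0010111111100 = 1532
0x128C = 1001010001100
→ & → 0000010001100 = 140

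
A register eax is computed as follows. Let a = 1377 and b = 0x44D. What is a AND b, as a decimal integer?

1089

1377 = 10101100001
0x44D = 10001001101
AND → 10001000001 = 1089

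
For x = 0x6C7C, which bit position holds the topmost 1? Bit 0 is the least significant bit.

14

0x6C7C = 110110001111100
The topmost 1 is at position 14 (since 2^14 = 16384 ≤ 27772 < 32768).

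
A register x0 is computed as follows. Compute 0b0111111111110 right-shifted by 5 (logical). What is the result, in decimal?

127

x = 111111111110
shift right by 5 → 000001111111 = 127
(equivalently, floor(4094 / 32))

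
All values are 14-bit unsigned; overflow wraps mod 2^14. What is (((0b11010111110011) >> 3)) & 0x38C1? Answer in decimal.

128

0b11010111110011 = 11010111110011
→ >> 3 → 00011010111110 = 1726
0x38C1 = 11100011000001
→ & → 00000010000000 = 128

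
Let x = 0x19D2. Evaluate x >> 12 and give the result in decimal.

0x19D2 = 1100111010010
shift right by 12 → 0000000000001 = 1
(equivalently, floor(6610 / 4096))

1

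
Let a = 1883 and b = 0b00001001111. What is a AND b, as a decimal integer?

75

1883 = 11101011011
b = 00001001111
AND → 00001001011 = 75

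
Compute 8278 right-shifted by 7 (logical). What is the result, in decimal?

64

8278 = 10000001010110
shift right by 7 → 00000001000000 = 64
(equivalently, floor(8278 / 128))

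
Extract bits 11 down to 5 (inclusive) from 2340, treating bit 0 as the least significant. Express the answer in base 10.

v = 100100100100
Shift right by 5: 1001001
Mask low 7 bits: 1001001 = 73

73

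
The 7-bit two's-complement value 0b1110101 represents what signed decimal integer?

pattern = 1110101 (MSB is 1 ⇒ negative)
Invert: 0001010, add 1 → 0001011 = 11, so the value is -11.
(Equivalently: 117 - 2^7 = 117 - 128 = -11.)

-11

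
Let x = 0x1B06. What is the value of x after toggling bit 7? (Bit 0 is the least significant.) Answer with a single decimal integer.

7046

x = 1101100000110
bit 7 is currently 0; toggle it via x ^ (1 << 7) = x ^ 128
→ 1101110000110 = 7046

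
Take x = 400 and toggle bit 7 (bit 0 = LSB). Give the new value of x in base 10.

x = 0110010000
bit 7 is currently 1; toggle it via x ^ (1 << 7) = x ^ 128
→ 0100010000 = 272

272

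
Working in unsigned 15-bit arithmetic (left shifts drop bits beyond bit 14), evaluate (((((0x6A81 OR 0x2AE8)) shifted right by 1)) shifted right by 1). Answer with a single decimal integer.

6842

0x6A81 = 110101010000001
0x2AE8 = 010101011101000
→ OR → 110101011101001 = 27369
→ shifted right by 1 → 011010101110100 = 13684
→ shifted right by 1 → 001101010111010 = 6842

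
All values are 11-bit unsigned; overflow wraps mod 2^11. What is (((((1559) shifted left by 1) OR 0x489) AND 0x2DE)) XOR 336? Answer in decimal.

1559 = 11000010111
→ shifted left by 1 (mod 2^11) → 10000101110 = 1070
0x489 = 10010001001
→ OR → 10010101111 = 1199
0x2DE = 01011011110
→ AND → 00010001110 = 142
336 = 00101010000
→ XOR → 00111011110 = 478

478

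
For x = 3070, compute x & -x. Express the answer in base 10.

x = 101111111110 = 3070
-x (two's complement) = …010000000010
AND   = 000000000010 = 2
(x & -x isolates the lowest set bit of x.)

2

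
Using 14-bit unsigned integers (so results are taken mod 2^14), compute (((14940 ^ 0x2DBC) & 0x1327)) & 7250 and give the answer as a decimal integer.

14940 = 11101001011100
0x2DBC = 10110110111100
→ ^ → 01011111100000 = 6112
0x1327 = 01001100100111
→ & → 01001100100000 = 4896
7250 = 01110001010010
→ & → 01000000000000 = 4096

4096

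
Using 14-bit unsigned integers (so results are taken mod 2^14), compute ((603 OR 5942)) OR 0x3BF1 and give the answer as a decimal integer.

16383

603 = 00001001011011
5942 = 01011100110110
→ OR → 01011101111111 = 6015
0x3BF1 = 11101111110001
→ OR → 11111111111111 = 16383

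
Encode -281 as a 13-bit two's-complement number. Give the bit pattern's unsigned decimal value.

7911

281 in 13 bits: 0000100011001
Invert: 1111011100110
Add 1:  1111011100111 = 7911
(Check: 2^13 - 281 = 8192 - 281 = 7911.)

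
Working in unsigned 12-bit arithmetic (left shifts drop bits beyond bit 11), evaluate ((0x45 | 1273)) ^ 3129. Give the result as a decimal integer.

0x45 = 000001000101
1273 = 010011111001
→ | → 010011111101 = 1277
3129 = 110000111001
→ ^ → 100011000100 = 2244

2244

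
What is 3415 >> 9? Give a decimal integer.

6

3415 = 110101010111
shift right by 9 → 000000000110 = 6
(equivalently, floor(3415 / 512))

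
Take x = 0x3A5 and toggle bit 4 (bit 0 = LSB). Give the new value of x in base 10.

x = 1110100101
bit 4 is currently 0; toggle it via x ^ (1 << 4) = x ^ 16
→ 1110110101 = 949

949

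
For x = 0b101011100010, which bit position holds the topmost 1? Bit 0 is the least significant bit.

11

0b101011100010 = 101011100010
The topmost 1 is at position 11 (since 2^11 = 2048 ≤ 2786 < 4096).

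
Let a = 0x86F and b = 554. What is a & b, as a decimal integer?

0x86F = 100001101111
554 = 001000101010
AND → 000000101010 = 42

42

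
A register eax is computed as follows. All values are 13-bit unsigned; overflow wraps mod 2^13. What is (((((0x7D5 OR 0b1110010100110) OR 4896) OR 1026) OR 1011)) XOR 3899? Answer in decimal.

0x7D5 = 0011111010101
0b1110010100110 = 1110010100110
→ OR → 1111111110111 = 8183
4896 = 1001100100000
→ OR → 1111111110111 = 8183
1026 = 0010000000010
→ OR → 1111111110111 = 8183
1011 = 0001111110011
→ OR → 1111111110111 = 8183
3899 = 0111100111011
→ XOR → 1000011001100 = 4300

4300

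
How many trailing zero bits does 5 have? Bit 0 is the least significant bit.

0

5 = 101
Trailing zeros: 0, so the lowest set bit is bit 0 (value 1).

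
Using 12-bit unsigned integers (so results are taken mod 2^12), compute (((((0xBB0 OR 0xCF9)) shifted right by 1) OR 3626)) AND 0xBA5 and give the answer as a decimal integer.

0xBB0 = 101110110000
0xCF9 = 110011111001
→ OR → 111111111001 = 4089
→ shifted right by 1 → 011111111100 = 2044
3626 = 111000101010
→ OR → 111111111110 = 4094
0xBA5 = 101110100101
→ AND → 101110100100 = 2980

2980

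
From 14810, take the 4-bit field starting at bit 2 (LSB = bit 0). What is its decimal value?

6

v = 11100111011010
Shift right by 2: 111001110110
Mask low 4 bits: 0110 = 6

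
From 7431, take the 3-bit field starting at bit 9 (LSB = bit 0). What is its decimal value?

6

v = 1110100000111
Shift right by 9: 1110
Mask low 3 bits: 110 = 6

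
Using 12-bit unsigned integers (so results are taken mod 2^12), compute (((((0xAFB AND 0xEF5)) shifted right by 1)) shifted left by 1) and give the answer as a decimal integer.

0xAFB = 101011111011
0xEF5 = 111011110101
→ AND → 101011110001 = 2801
→ shifted right by 1 → 010101111000 = 1400
→ shifted left by 1 (mod 2^12) → 101011110000 = 2800

2800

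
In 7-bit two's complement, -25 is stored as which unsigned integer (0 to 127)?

25 in 7 bits: 0011001
Invert: 1100110
Add 1:  1100111 = 103
(Check: 2^7 - 25 = 128 - 25 = 103.)

103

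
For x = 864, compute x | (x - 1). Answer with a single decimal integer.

895

x = 1101100000 = 864
x - 1 = 1101011111
OR    = 1101111111 = 895
(x | (x - 1) sets all bits below the lowest set bit.)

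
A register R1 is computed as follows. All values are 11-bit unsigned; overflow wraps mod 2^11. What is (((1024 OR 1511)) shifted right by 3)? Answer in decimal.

188

1024 = 10000000000
1511 = 10111100111
→ OR → 10111100111 = 1511
→ shifted right by 3 → 00010111100 = 188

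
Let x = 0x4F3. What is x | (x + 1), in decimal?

x = 10011110011 = 1267
x + 1 = 10011110100
OR    = 10011110111 = 1271
(x | (x + 1) sets the lowest cleared bit.)

1271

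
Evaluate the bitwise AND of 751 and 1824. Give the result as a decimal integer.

544

751 = 01011101111
1824 = 11100100000
AND → 01000100000 = 544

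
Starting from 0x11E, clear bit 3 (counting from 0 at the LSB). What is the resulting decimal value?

278

x = 00100011110
bit 3 is currently 1; clear it via x & ~(1 << 3) = x & ~8
→ 00100010110 = 278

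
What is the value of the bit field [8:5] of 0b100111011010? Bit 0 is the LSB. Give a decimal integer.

14

v = 100111011010
Shift right by 5: 1001110
Mask low 4 bits: 1110 = 14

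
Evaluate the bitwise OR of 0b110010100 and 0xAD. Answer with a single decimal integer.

445

a = 110010100
0xAD = 010101101
 OR → 110111101 = 445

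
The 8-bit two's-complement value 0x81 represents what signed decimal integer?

pattern = 10000001 (MSB is 1 ⇒ negative)
Invert: 01111110, add 1 → 01111111 = 127, so the value is -127.
(Equivalently: 129 - 2^8 = 129 - 256 = -127.)

-127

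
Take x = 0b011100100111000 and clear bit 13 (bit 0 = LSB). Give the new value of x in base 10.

6456

x = 011100100111000
bit 13 is currently 1; clear it via x & ~(1 << 13) = x & ~8192
→ 001100100111000 = 6456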